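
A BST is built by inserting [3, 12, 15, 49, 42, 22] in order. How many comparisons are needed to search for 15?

Search path for 15: 3 -> 12 -> 15
Found: True
Comparisons: 3


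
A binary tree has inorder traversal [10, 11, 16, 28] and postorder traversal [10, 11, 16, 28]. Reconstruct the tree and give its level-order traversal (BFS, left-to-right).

Inorder:   [10, 11, 16, 28]
Postorder: [10, 11, 16, 28]
Algorithm: postorder visits root last, so walk postorder right-to-left;
each value is the root of the current inorder slice — split it at that
value, recurse on the right subtree first, then the left.
Recursive splits:
  root=28; inorder splits into left=[10, 11, 16], right=[]
  root=16; inorder splits into left=[10, 11], right=[]
  root=11; inorder splits into left=[10], right=[]
  root=10; inorder splits into left=[], right=[]
Reconstructed level-order: [28, 16, 11, 10]


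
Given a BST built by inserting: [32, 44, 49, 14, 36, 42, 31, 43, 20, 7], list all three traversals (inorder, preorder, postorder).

Tree insertion order: [32, 44, 49, 14, 36, 42, 31, 43, 20, 7]
Tree (level-order array): [32, 14, 44, 7, 31, 36, 49, None, None, 20, None, None, 42, None, None, None, None, None, 43]
Inorder (L, root, R): [7, 14, 20, 31, 32, 36, 42, 43, 44, 49]
Preorder (root, L, R): [32, 14, 7, 31, 20, 44, 36, 42, 43, 49]
Postorder (L, R, root): [7, 20, 31, 14, 43, 42, 36, 49, 44, 32]


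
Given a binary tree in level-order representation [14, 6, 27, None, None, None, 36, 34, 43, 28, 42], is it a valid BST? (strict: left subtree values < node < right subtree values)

Level-order array: [14, 6, 27, None, None, None, 36, 34, 43, 28, 42]
Validate using subtree bounds (lo, hi): at each node, require lo < value < hi,
then recurse left with hi=value and right with lo=value.
Preorder trace (stopping at first violation):
  at node 14 with bounds (-inf, +inf): OK
  at node 6 with bounds (-inf, 14): OK
  at node 27 with bounds (14, +inf): OK
  at node 36 with bounds (27, +inf): OK
  at node 34 with bounds (27, 36): OK
  at node 28 with bounds (27, 34): OK
  at node 42 with bounds (34, 36): VIOLATION
Node 42 violates its bound: not (34 < 42 < 36).
Result: Not a valid BST


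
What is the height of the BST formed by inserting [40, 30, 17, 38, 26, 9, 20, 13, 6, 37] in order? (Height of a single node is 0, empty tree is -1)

Insertion order: [40, 30, 17, 38, 26, 9, 20, 13, 6, 37]
Tree (level-order array): [40, 30, None, 17, 38, 9, 26, 37, None, 6, 13, 20]
Compute height bottom-up (empty subtree = -1):
  height(6) = 1 + max(-1, -1) = 0
  height(13) = 1 + max(-1, -1) = 0
  height(9) = 1 + max(0, 0) = 1
  height(20) = 1 + max(-1, -1) = 0
  height(26) = 1 + max(0, -1) = 1
  height(17) = 1 + max(1, 1) = 2
  height(37) = 1 + max(-1, -1) = 0
  height(38) = 1 + max(0, -1) = 1
  height(30) = 1 + max(2, 1) = 3
  height(40) = 1 + max(3, -1) = 4
Height = 4


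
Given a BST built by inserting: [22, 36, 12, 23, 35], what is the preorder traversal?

Tree insertion order: [22, 36, 12, 23, 35]
Tree (level-order array): [22, 12, 36, None, None, 23, None, None, 35]
Preorder traversal: [22, 12, 36, 23, 35]


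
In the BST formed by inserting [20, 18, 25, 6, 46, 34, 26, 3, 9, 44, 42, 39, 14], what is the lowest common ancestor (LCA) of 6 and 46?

Tree insertion order: [20, 18, 25, 6, 46, 34, 26, 3, 9, 44, 42, 39, 14]
Tree (level-order array): [20, 18, 25, 6, None, None, 46, 3, 9, 34, None, None, None, None, 14, 26, 44, None, None, None, None, 42, None, 39]
In a BST, the LCA of p=6, q=46 is the first node v on the
root-to-leaf path with p <= v <= q (go left if both < v, right if both > v).
Walk from root:
  at 20: 6 <= 20 <= 46, this is the LCA
LCA = 20


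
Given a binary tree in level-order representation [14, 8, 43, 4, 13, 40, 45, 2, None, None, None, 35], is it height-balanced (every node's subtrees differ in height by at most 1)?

Tree (level-order array): [14, 8, 43, 4, 13, 40, 45, 2, None, None, None, 35]
Definition: a tree is height-balanced if, at every node, |h(left) - h(right)| <= 1 (empty subtree has height -1).
Bottom-up per-node check:
  node 2: h_left=-1, h_right=-1, diff=0 [OK], height=0
  node 4: h_left=0, h_right=-1, diff=1 [OK], height=1
  node 13: h_left=-1, h_right=-1, diff=0 [OK], height=0
  node 8: h_left=1, h_right=0, diff=1 [OK], height=2
  node 35: h_left=-1, h_right=-1, diff=0 [OK], height=0
  node 40: h_left=0, h_right=-1, diff=1 [OK], height=1
  node 45: h_left=-1, h_right=-1, diff=0 [OK], height=0
  node 43: h_left=1, h_right=0, diff=1 [OK], height=2
  node 14: h_left=2, h_right=2, diff=0 [OK], height=3
All nodes satisfy the balance condition.
Result: Balanced


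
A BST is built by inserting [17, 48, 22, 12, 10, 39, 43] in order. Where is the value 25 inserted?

Starting tree (level order): [17, 12, 48, 10, None, 22, None, None, None, None, 39, None, 43]
Insertion path: 17 -> 48 -> 22 -> 39
Result: insert 25 as left child of 39
Final tree (level order): [17, 12, 48, 10, None, 22, None, None, None, None, 39, 25, 43]


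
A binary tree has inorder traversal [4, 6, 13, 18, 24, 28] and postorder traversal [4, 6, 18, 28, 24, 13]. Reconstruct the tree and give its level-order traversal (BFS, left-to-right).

Inorder:   [4, 6, 13, 18, 24, 28]
Postorder: [4, 6, 18, 28, 24, 13]
Algorithm: postorder visits root last, so walk postorder right-to-left;
each value is the root of the current inorder slice — split it at that
value, recurse on the right subtree first, then the left.
Recursive splits:
  root=13; inorder splits into left=[4, 6], right=[18, 24, 28]
  root=24; inorder splits into left=[18], right=[28]
  root=28; inorder splits into left=[], right=[]
  root=18; inorder splits into left=[], right=[]
  root=6; inorder splits into left=[4], right=[]
  root=4; inorder splits into left=[], right=[]
Reconstructed level-order: [13, 6, 24, 4, 18, 28]


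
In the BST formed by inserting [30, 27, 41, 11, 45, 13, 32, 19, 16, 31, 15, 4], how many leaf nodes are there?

Tree built from: [30, 27, 41, 11, 45, 13, 32, 19, 16, 31, 15, 4]
Tree (level-order array): [30, 27, 41, 11, None, 32, 45, 4, 13, 31, None, None, None, None, None, None, 19, None, None, 16, None, 15]
Rule: A leaf has 0 children.
Per-node child counts:
  node 30: 2 child(ren)
  node 27: 1 child(ren)
  node 11: 2 child(ren)
  node 4: 0 child(ren)
  node 13: 1 child(ren)
  node 19: 1 child(ren)
  node 16: 1 child(ren)
  node 15: 0 child(ren)
  node 41: 2 child(ren)
  node 32: 1 child(ren)
  node 31: 0 child(ren)
  node 45: 0 child(ren)
Matching nodes: [4, 15, 31, 45]
Count of leaf nodes: 4


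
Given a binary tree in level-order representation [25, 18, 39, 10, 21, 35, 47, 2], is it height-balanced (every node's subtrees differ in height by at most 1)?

Tree (level-order array): [25, 18, 39, 10, 21, 35, 47, 2]
Definition: a tree is height-balanced if, at every node, |h(left) - h(right)| <= 1 (empty subtree has height -1).
Bottom-up per-node check:
  node 2: h_left=-1, h_right=-1, diff=0 [OK], height=0
  node 10: h_left=0, h_right=-1, diff=1 [OK], height=1
  node 21: h_left=-1, h_right=-1, diff=0 [OK], height=0
  node 18: h_left=1, h_right=0, diff=1 [OK], height=2
  node 35: h_left=-1, h_right=-1, diff=0 [OK], height=0
  node 47: h_left=-1, h_right=-1, diff=0 [OK], height=0
  node 39: h_left=0, h_right=0, diff=0 [OK], height=1
  node 25: h_left=2, h_right=1, diff=1 [OK], height=3
All nodes satisfy the balance condition.
Result: Balanced


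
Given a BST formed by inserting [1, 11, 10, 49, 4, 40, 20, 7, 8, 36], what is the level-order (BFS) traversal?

Tree insertion order: [1, 11, 10, 49, 4, 40, 20, 7, 8, 36]
Tree (level-order array): [1, None, 11, 10, 49, 4, None, 40, None, None, 7, 20, None, None, 8, None, 36]
BFS from the root, enqueuing left then right child of each popped node:
  queue [1] -> pop 1, enqueue [11], visited so far: [1]
  queue [11] -> pop 11, enqueue [10, 49], visited so far: [1, 11]
  queue [10, 49] -> pop 10, enqueue [4], visited so far: [1, 11, 10]
  queue [49, 4] -> pop 49, enqueue [40], visited so far: [1, 11, 10, 49]
  queue [4, 40] -> pop 4, enqueue [7], visited so far: [1, 11, 10, 49, 4]
  queue [40, 7] -> pop 40, enqueue [20], visited so far: [1, 11, 10, 49, 4, 40]
  queue [7, 20] -> pop 7, enqueue [8], visited so far: [1, 11, 10, 49, 4, 40, 7]
  queue [20, 8] -> pop 20, enqueue [36], visited so far: [1, 11, 10, 49, 4, 40, 7, 20]
  queue [8, 36] -> pop 8, enqueue [none], visited so far: [1, 11, 10, 49, 4, 40, 7, 20, 8]
  queue [36] -> pop 36, enqueue [none], visited so far: [1, 11, 10, 49, 4, 40, 7, 20, 8, 36]
Result: [1, 11, 10, 49, 4, 40, 7, 20, 8, 36]


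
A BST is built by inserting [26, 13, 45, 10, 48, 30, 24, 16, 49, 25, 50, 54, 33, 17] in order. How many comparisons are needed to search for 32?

Search path for 32: 26 -> 45 -> 30 -> 33
Found: False
Comparisons: 4


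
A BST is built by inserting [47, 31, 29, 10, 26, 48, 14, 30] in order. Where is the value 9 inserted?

Starting tree (level order): [47, 31, 48, 29, None, None, None, 10, 30, None, 26, None, None, 14]
Insertion path: 47 -> 31 -> 29 -> 10
Result: insert 9 as left child of 10
Final tree (level order): [47, 31, 48, 29, None, None, None, 10, 30, 9, 26, None, None, None, None, 14]


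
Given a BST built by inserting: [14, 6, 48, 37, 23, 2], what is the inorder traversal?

Tree insertion order: [14, 6, 48, 37, 23, 2]
Tree (level-order array): [14, 6, 48, 2, None, 37, None, None, None, 23]
Inorder traversal: [2, 6, 14, 23, 37, 48]


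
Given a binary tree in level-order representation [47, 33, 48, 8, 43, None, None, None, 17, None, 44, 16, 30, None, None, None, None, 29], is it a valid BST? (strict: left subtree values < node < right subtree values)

Level-order array: [47, 33, 48, 8, 43, None, None, None, 17, None, 44, 16, 30, None, None, None, None, 29]
Validate using subtree bounds (lo, hi): at each node, require lo < value < hi,
then recurse left with hi=value and right with lo=value.
Preorder trace (stopping at first violation):
  at node 47 with bounds (-inf, +inf): OK
  at node 33 with bounds (-inf, 47): OK
  at node 8 with bounds (-inf, 33): OK
  at node 17 with bounds (8, 33): OK
  at node 16 with bounds (8, 17): OK
  at node 30 with bounds (17, 33): OK
  at node 29 with bounds (17, 30): OK
  at node 43 with bounds (33, 47): OK
  at node 44 with bounds (43, 47): OK
  at node 48 with bounds (47, +inf): OK
No violation found at any node.
Result: Valid BST


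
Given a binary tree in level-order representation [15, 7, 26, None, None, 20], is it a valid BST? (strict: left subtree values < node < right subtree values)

Level-order array: [15, 7, 26, None, None, 20]
Validate using subtree bounds (lo, hi): at each node, require lo < value < hi,
then recurse left with hi=value and right with lo=value.
Preorder trace (stopping at first violation):
  at node 15 with bounds (-inf, +inf): OK
  at node 7 with bounds (-inf, 15): OK
  at node 26 with bounds (15, +inf): OK
  at node 20 with bounds (15, 26): OK
No violation found at any node.
Result: Valid BST


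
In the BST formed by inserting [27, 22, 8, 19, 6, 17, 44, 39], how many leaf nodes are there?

Tree built from: [27, 22, 8, 19, 6, 17, 44, 39]
Tree (level-order array): [27, 22, 44, 8, None, 39, None, 6, 19, None, None, None, None, 17]
Rule: A leaf has 0 children.
Per-node child counts:
  node 27: 2 child(ren)
  node 22: 1 child(ren)
  node 8: 2 child(ren)
  node 6: 0 child(ren)
  node 19: 1 child(ren)
  node 17: 0 child(ren)
  node 44: 1 child(ren)
  node 39: 0 child(ren)
Matching nodes: [6, 17, 39]
Count of leaf nodes: 3


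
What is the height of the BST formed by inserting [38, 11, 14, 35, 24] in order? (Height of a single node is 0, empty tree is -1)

Insertion order: [38, 11, 14, 35, 24]
Tree (level-order array): [38, 11, None, None, 14, None, 35, 24]
Compute height bottom-up (empty subtree = -1):
  height(24) = 1 + max(-1, -1) = 0
  height(35) = 1 + max(0, -1) = 1
  height(14) = 1 + max(-1, 1) = 2
  height(11) = 1 + max(-1, 2) = 3
  height(38) = 1 + max(3, -1) = 4
Height = 4


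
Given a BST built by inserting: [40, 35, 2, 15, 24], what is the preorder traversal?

Tree insertion order: [40, 35, 2, 15, 24]
Tree (level-order array): [40, 35, None, 2, None, None, 15, None, 24]
Preorder traversal: [40, 35, 2, 15, 24]


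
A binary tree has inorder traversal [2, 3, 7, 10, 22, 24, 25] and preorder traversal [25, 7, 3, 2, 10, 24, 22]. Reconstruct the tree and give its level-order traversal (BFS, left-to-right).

Inorder:  [2, 3, 7, 10, 22, 24, 25]
Preorder: [25, 7, 3, 2, 10, 24, 22]
Algorithm: preorder visits root first, so consume preorder in order;
for each root, split the current inorder slice at that value into
left-subtree inorder and right-subtree inorder, then recurse.
Recursive splits:
  root=25; inorder splits into left=[2, 3, 7, 10, 22, 24], right=[]
  root=7; inorder splits into left=[2, 3], right=[10, 22, 24]
  root=3; inorder splits into left=[2], right=[]
  root=2; inorder splits into left=[], right=[]
  root=10; inorder splits into left=[], right=[22, 24]
  root=24; inorder splits into left=[22], right=[]
  root=22; inorder splits into left=[], right=[]
Reconstructed level-order: [25, 7, 3, 10, 2, 24, 22]


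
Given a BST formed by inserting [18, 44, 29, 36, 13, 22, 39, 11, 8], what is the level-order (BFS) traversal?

Tree insertion order: [18, 44, 29, 36, 13, 22, 39, 11, 8]
Tree (level-order array): [18, 13, 44, 11, None, 29, None, 8, None, 22, 36, None, None, None, None, None, 39]
BFS from the root, enqueuing left then right child of each popped node:
  queue [18] -> pop 18, enqueue [13, 44], visited so far: [18]
  queue [13, 44] -> pop 13, enqueue [11], visited so far: [18, 13]
  queue [44, 11] -> pop 44, enqueue [29], visited so far: [18, 13, 44]
  queue [11, 29] -> pop 11, enqueue [8], visited so far: [18, 13, 44, 11]
  queue [29, 8] -> pop 29, enqueue [22, 36], visited so far: [18, 13, 44, 11, 29]
  queue [8, 22, 36] -> pop 8, enqueue [none], visited so far: [18, 13, 44, 11, 29, 8]
  queue [22, 36] -> pop 22, enqueue [none], visited so far: [18, 13, 44, 11, 29, 8, 22]
  queue [36] -> pop 36, enqueue [39], visited so far: [18, 13, 44, 11, 29, 8, 22, 36]
  queue [39] -> pop 39, enqueue [none], visited so far: [18, 13, 44, 11, 29, 8, 22, 36, 39]
Result: [18, 13, 44, 11, 29, 8, 22, 36, 39]


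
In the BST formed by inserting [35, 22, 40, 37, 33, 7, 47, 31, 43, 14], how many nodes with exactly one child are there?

Tree built from: [35, 22, 40, 37, 33, 7, 47, 31, 43, 14]
Tree (level-order array): [35, 22, 40, 7, 33, 37, 47, None, 14, 31, None, None, None, 43]
Rule: These are nodes with exactly 1 non-null child.
Per-node child counts:
  node 35: 2 child(ren)
  node 22: 2 child(ren)
  node 7: 1 child(ren)
  node 14: 0 child(ren)
  node 33: 1 child(ren)
  node 31: 0 child(ren)
  node 40: 2 child(ren)
  node 37: 0 child(ren)
  node 47: 1 child(ren)
  node 43: 0 child(ren)
Matching nodes: [7, 33, 47]
Count of nodes with exactly one child: 3


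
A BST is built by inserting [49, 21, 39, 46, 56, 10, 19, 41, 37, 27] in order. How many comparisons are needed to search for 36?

Search path for 36: 49 -> 21 -> 39 -> 37 -> 27
Found: False
Comparisons: 5


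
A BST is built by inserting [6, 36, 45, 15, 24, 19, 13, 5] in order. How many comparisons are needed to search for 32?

Search path for 32: 6 -> 36 -> 15 -> 24
Found: False
Comparisons: 4


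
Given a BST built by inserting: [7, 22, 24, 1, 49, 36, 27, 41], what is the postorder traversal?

Tree insertion order: [7, 22, 24, 1, 49, 36, 27, 41]
Tree (level-order array): [7, 1, 22, None, None, None, 24, None, 49, 36, None, 27, 41]
Postorder traversal: [1, 27, 41, 36, 49, 24, 22, 7]


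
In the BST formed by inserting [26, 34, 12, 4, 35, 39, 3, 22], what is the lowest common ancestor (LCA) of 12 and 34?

Tree insertion order: [26, 34, 12, 4, 35, 39, 3, 22]
Tree (level-order array): [26, 12, 34, 4, 22, None, 35, 3, None, None, None, None, 39]
In a BST, the LCA of p=12, q=34 is the first node v on the
root-to-leaf path with p <= v <= q (go left if both < v, right if both > v).
Walk from root:
  at 26: 12 <= 26 <= 34, this is the LCA
LCA = 26


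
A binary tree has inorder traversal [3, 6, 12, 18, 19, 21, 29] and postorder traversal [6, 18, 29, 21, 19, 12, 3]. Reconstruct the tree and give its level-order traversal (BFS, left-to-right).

Inorder:   [3, 6, 12, 18, 19, 21, 29]
Postorder: [6, 18, 29, 21, 19, 12, 3]
Algorithm: postorder visits root last, so walk postorder right-to-left;
each value is the root of the current inorder slice — split it at that
value, recurse on the right subtree first, then the left.
Recursive splits:
  root=3; inorder splits into left=[], right=[6, 12, 18, 19, 21, 29]
  root=12; inorder splits into left=[6], right=[18, 19, 21, 29]
  root=19; inorder splits into left=[18], right=[21, 29]
  root=21; inorder splits into left=[], right=[29]
  root=29; inorder splits into left=[], right=[]
  root=18; inorder splits into left=[], right=[]
  root=6; inorder splits into left=[], right=[]
Reconstructed level-order: [3, 12, 6, 19, 18, 21, 29]


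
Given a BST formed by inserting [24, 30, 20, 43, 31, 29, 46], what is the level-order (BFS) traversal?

Tree insertion order: [24, 30, 20, 43, 31, 29, 46]
Tree (level-order array): [24, 20, 30, None, None, 29, 43, None, None, 31, 46]
BFS from the root, enqueuing left then right child of each popped node:
  queue [24] -> pop 24, enqueue [20, 30], visited so far: [24]
  queue [20, 30] -> pop 20, enqueue [none], visited so far: [24, 20]
  queue [30] -> pop 30, enqueue [29, 43], visited so far: [24, 20, 30]
  queue [29, 43] -> pop 29, enqueue [none], visited so far: [24, 20, 30, 29]
  queue [43] -> pop 43, enqueue [31, 46], visited so far: [24, 20, 30, 29, 43]
  queue [31, 46] -> pop 31, enqueue [none], visited so far: [24, 20, 30, 29, 43, 31]
  queue [46] -> pop 46, enqueue [none], visited so far: [24, 20, 30, 29, 43, 31, 46]
Result: [24, 20, 30, 29, 43, 31, 46]


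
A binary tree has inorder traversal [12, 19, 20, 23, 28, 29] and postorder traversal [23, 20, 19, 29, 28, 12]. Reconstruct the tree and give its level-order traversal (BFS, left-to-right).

Inorder:   [12, 19, 20, 23, 28, 29]
Postorder: [23, 20, 19, 29, 28, 12]
Algorithm: postorder visits root last, so walk postorder right-to-left;
each value is the root of the current inorder slice — split it at that
value, recurse on the right subtree first, then the left.
Recursive splits:
  root=12; inorder splits into left=[], right=[19, 20, 23, 28, 29]
  root=28; inorder splits into left=[19, 20, 23], right=[29]
  root=29; inorder splits into left=[], right=[]
  root=19; inorder splits into left=[], right=[20, 23]
  root=20; inorder splits into left=[], right=[23]
  root=23; inorder splits into left=[], right=[]
Reconstructed level-order: [12, 28, 19, 29, 20, 23]


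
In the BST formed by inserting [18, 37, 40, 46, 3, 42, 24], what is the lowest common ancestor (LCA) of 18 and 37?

Tree insertion order: [18, 37, 40, 46, 3, 42, 24]
Tree (level-order array): [18, 3, 37, None, None, 24, 40, None, None, None, 46, 42]
In a BST, the LCA of p=18, q=37 is the first node v on the
root-to-leaf path with p <= v <= q (go left if both < v, right if both > v).
Walk from root:
  at 18: 18 <= 18 <= 37, this is the LCA
LCA = 18


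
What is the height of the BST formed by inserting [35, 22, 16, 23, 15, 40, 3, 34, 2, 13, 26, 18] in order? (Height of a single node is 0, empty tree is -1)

Insertion order: [35, 22, 16, 23, 15, 40, 3, 34, 2, 13, 26, 18]
Tree (level-order array): [35, 22, 40, 16, 23, None, None, 15, 18, None, 34, 3, None, None, None, 26, None, 2, 13]
Compute height bottom-up (empty subtree = -1):
  height(2) = 1 + max(-1, -1) = 0
  height(13) = 1 + max(-1, -1) = 0
  height(3) = 1 + max(0, 0) = 1
  height(15) = 1 + max(1, -1) = 2
  height(18) = 1 + max(-1, -1) = 0
  height(16) = 1 + max(2, 0) = 3
  height(26) = 1 + max(-1, -1) = 0
  height(34) = 1 + max(0, -1) = 1
  height(23) = 1 + max(-1, 1) = 2
  height(22) = 1 + max(3, 2) = 4
  height(40) = 1 + max(-1, -1) = 0
  height(35) = 1 + max(4, 0) = 5
Height = 5


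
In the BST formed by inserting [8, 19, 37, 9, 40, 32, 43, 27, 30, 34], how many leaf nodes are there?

Tree built from: [8, 19, 37, 9, 40, 32, 43, 27, 30, 34]
Tree (level-order array): [8, None, 19, 9, 37, None, None, 32, 40, 27, 34, None, 43, None, 30]
Rule: A leaf has 0 children.
Per-node child counts:
  node 8: 1 child(ren)
  node 19: 2 child(ren)
  node 9: 0 child(ren)
  node 37: 2 child(ren)
  node 32: 2 child(ren)
  node 27: 1 child(ren)
  node 30: 0 child(ren)
  node 34: 0 child(ren)
  node 40: 1 child(ren)
  node 43: 0 child(ren)
Matching nodes: [9, 30, 34, 43]
Count of leaf nodes: 4


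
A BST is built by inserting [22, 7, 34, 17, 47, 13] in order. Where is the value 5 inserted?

Starting tree (level order): [22, 7, 34, None, 17, None, 47, 13]
Insertion path: 22 -> 7
Result: insert 5 as left child of 7
Final tree (level order): [22, 7, 34, 5, 17, None, 47, None, None, 13]


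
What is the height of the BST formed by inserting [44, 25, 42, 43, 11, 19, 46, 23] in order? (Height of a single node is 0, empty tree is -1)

Insertion order: [44, 25, 42, 43, 11, 19, 46, 23]
Tree (level-order array): [44, 25, 46, 11, 42, None, None, None, 19, None, 43, None, 23]
Compute height bottom-up (empty subtree = -1):
  height(23) = 1 + max(-1, -1) = 0
  height(19) = 1 + max(-1, 0) = 1
  height(11) = 1 + max(-1, 1) = 2
  height(43) = 1 + max(-1, -1) = 0
  height(42) = 1 + max(-1, 0) = 1
  height(25) = 1 + max(2, 1) = 3
  height(46) = 1 + max(-1, -1) = 0
  height(44) = 1 + max(3, 0) = 4
Height = 4


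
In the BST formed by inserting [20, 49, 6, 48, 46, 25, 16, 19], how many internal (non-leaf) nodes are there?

Tree built from: [20, 49, 6, 48, 46, 25, 16, 19]
Tree (level-order array): [20, 6, 49, None, 16, 48, None, None, 19, 46, None, None, None, 25]
Rule: An internal node has at least one child.
Per-node child counts:
  node 20: 2 child(ren)
  node 6: 1 child(ren)
  node 16: 1 child(ren)
  node 19: 0 child(ren)
  node 49: 1 child(ren)
  node 48: 1 child(ren)
  node 46: 1 child(ren)
  node 25: 0 child(ren)
Matching nodes: [20, 6, 16, 49, 48, 46]
Count of internal (non-leaf) nodes: 6


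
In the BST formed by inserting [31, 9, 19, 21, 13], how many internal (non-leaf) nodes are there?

Tree built from: [31, 9, 19, 21, 13]
Tree (level-order array): [31, 9, None, None, 19, 13, 21]
Rule: An internal node has at least one child.
Per-node child counts:
  node 31: 1 child(ren)
  node 9: 1 child(ren)
  node 19: 2 child(ren)
  node 13: 0 child(ren)
  node 21: 0 child(ren)
Matching nodes: [31, 9, 19]
Count of internal (non-leaf) nodes: 3


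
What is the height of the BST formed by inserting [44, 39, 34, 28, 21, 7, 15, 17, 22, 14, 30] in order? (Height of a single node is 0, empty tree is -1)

Insertion order: [44, 39, 34, 28, 21, 7, 15, 17, 22, 14, 30]
Tree (level-order array): [44, 39, None, 34, None, 28, None, 21, 30, 7, 22, None, None, None, 15, None, None, 14, 17]
Compute height bottom-up (empty subtree = -1):
  height(14) = 1 + max(-1, -1) = 0
  height(17) = 1 + max(-1, -1) = 0
  height(15) = 1 + max(0, 0) = 1
  height(7) = 1 + max(-1, 1) = 2
  height(22) = 1 + max(-1, -1) = 0
  height(21) = 1 + max(2, 0) = 3
  height(30) = 1 + max(-1, -1) = 0
  height(28) = 1 + max(3, 0) = 4
  height(34) = 1 + max(4, -1) = 5
  height(39) = 1 + max(5, -1) = 6
  height(44) = 1 + max(6, -1) = 7
Height = 7


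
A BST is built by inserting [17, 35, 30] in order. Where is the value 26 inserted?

Starting tree (level order): [17, None, 35, 30]
Insertion path: 17 -> 35 -> 30
Result: insert 26 as left child of 30
Final tree (level order): [17, None, 35, 30, None, 26]


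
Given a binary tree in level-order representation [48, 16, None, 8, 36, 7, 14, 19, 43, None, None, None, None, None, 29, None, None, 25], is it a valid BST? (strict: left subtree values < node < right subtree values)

Level-order array: [48, 16, None, 8, 36, 7, 14, 19, 43, None, None, None, None, None, 29, None, None, 25]
Validate using subtree bounds (lo, hi): at each node, require lo < value < hi,
then recurse left with hi=value and right with lo=value.
Preorder trace (stopping at first violation):
  at node 48 with bounds (-inf, +inf): OK
  at node 16 with bounds (-inf, 48): OK
  at node 8 with bounds (-inf, 16): OK
  at node 7 with bounds (-inf, 8): OK
  at node 14 with bounds (8, 16): OK
  at node 36 with bounds (16, 48): OK
  at node 19 with bounds (16, 36): OK
  at node 29 with bounds (19, 36): OK
  at node 25 with bounds (19, 29): OK
  at node 43 with bounds (36, 48): OK
No violation found at any node.
Result: Valid BST


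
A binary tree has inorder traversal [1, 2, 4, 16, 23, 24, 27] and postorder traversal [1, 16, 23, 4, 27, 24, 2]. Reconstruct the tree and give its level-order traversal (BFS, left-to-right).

Inorder:   [1, 2, 4, 16, 23, 24, 27]
Postorder: [1, 16, 23, 4, 27, 24, 2]
Algorithm: postorder visits root last, so walk postorder right-to-left;
each value is the root of the current inorder slice — split it at that
value, recurse on the right subtree first, then the left.
Recursive splits:
  root=2; inorder splits into left=[1], right=[4, 16, 23, 24, 27]
  root=24; inorder splits into left=[4, 16, 23], right=[27]
  root=27; inorder splits into left=[], right=[]
  root=4; inorder splits into left=[], right=[16, 23]
  root=23; inorder splits into left=[16], right=[]
  root=16; inorder splits into left=[], right=[]
  root=1; inorder splits into left=[], right=[]
Reconstructed level-order: [2, 1, 24, 4, 27, 23, 16]


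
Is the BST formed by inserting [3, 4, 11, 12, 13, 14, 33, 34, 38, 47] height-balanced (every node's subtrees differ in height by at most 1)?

Tree (level-order array): [3, None, 4, None, 11, None, 12, None, 13, None, 14, None, 33, None, 34, None, 38, None, 47]
Definition: a tree is height-balanced if, at every node, |h(left) - h(right)| <= 1 (empty subtree has height -1).
Bottom-up per-node check:
  node 47: h_left=-1, h_right=-1, diff=0 [OK], height=0
  node 38: h_left=-1, h_right=0, diff=1 [OK], height=1
  node 34: h_left=-1, h_right=1, diff=2 [FAIL (|-1-1|=2 > 1)], height=2
  node 33: h_left=-1, h_right=2, diff=3 [FAIL (|-1-2|=3 > 1)], height=3
  node 14: h_left=-1, h_right=3, diff=4 [FAIL (|-1-3|=4 > 1)], height=4
  node 13: h_left=-1, h_right=4, diff=5 [FAIL (|-1-4|=5 > 1)], height=5
  node 12: h_left=-1, h_right=5, diff=6 [FAIL (|-1-5|=6 > 1)], height=6
  node 11: h_left=-1, h_right=6, diff=7 [FAIL (|-1-6|=7 > 1)], height=7
  node 4: h_left=-1, h_right=7, diff=8 [FAIL (|-1-7|=8 > 1)], height=8
  node 3: h_left=-1, h_right=8, diff=9 [FAIL (|-1-8|=9 > 1)], height=9
Node 34 violates the condition: |-1 - 1| = 2 > 1.
Result: Not balanced


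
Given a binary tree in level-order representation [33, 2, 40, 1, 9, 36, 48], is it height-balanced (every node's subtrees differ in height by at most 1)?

Tree (level-order array): [33, 2, 40, 1, 9, 36, 48]
Definition: a tree is height-balanced if, at every node, |h(left) - h(right)| <= 1 (empty subtree has height -1).
Bottom-up per-node check:
  node 1: h_left=-1, h_right=-1, diff=0 [OK], height=0
  node 9: h_left=-1, h_right=-1, diff=0 [OK], height=0
  node 2: h_left=0, h_right=0, diff=0 [OK], height=1
  node 36: h_left=-1, h_right=-1, diff=0 [OK], height=0
  node 48: h_left=-1, h_right=-1, diff=0 [OK], height=0
  node 40: h_left=0, h_right=0, diff=0 [OK], height=1
  node 33: h_left=1, h_right=1, diff=0 [OK], height=2
All nodes satisfy the balance condition.
Result: Balanced


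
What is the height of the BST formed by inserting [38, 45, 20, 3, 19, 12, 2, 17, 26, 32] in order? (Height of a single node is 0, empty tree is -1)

Insertion order: [38, 45, 20, 3, 19, 12, 2, 17, 26, 32]
Tree (level-order array): [38, 20, 45, 3, 26, None, None, 2, 19, None, 32, None, None, 12, None, None, None, None, 17]
Compute height bottom-up (empty subtree = -1):
  height(2) = 1 + max(-1, -1) = 0
  height(17) = 1 + max(-1, -1) = 0
  height(12) = 1 + max(-1, 0) = 1
  height(19) = 1 + max(1, -1) = 2
  height(3) = 1 + max(0, 2) = 3
  height(32) = 1 + max(-1, -1) = 0
  height(26) = 1 + max(-1, 0) = 1
  height(20) = 1 + max(3, 1) = 4
  height(45) = 1 + max(-1, -1) = 0
  height(38) = 1 + max(4, 0) = 5
Height = 5


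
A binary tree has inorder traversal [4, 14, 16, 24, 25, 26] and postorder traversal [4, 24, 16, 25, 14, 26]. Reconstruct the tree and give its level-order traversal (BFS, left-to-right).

Inorder:   [4, 14, 16, 24, 25, 26]
Postorder: [4, 24, 16, 25, 14, 26]
Algorithm: postorder visits root last, so walk postorder right-to-left;
each value is the root of the current inorder slice — split it at that
value, recurse on the right subtree first, then the left.
Recursive splits:
  root=26; inorder splits into left=[4, 14, 16, 24, 25], right=[]
  root=14; inorder splits into left=[4], right=[16, 24, 25]
  root=25; inorder splits into left=[16, 24], right=[]
  root=16; inorder splits into left=[], right=[24]
  root=24; inorder splits into left=[], right=[]
  root=4; inorder splits into left=[], right=[]
Reconstructed level-order: [26, 14, 4, 25, 16, 24]


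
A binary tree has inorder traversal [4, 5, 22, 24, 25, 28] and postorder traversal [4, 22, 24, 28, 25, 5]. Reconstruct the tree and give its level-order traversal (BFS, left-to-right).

Inorder:   [4, 5, 22, 24, 25, 28]
Postorder: [4, 22, 24, 28, 25, 5]
Algorithm: postorder visits root last, so walk postorder right-to-left;
each value is the root of the current inorder slice — split it at that
value, recurse on the right subtree first, then the left.
Recursive splits:
  root=5; inorder splits into left=[4], right=[22, 24, 25, 28]
  root=25; inorder splits into left=[22, 24], right=[28]
  root=28; inorder splits into left=[], right=[]
  root=24; inorder splits into left=[22], right=[]
  root=22; inorder splits into left=[], right=[]
  root=4; inorder splits into left=[], right=[]
Reconstructed level-order: [5, 4, 25, 24, 28, 22]


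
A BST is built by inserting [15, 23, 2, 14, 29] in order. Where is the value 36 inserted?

Starting tree (level order): [15, 2, 23, None, 14, None, 29]
Insertion path: 15 -> 23 -> 29
Result: insert 36 as right child of 29
Final tree (level order): [15, 2, 23, None, 14, None, 29, None, None, None, 36]


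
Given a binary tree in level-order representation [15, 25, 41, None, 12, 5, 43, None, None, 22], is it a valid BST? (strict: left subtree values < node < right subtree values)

Level-order array: [15, 25, 41, None, 12, 5, 43, None, None, 22]
Validate using subtree bounds (lo, hi): at each node, require lo < value < hi,
then recurse left with hi=value and right with lo=value.
Preorder trace (stopping at first violation):
  at node 15 with bounds (-inf, +inf): OK
  at node 25 with bounds (-inf, 15): VIOLATION
Node 25 violates its bound: not (-inf < 25 < 15).
Result: Not a valid BST


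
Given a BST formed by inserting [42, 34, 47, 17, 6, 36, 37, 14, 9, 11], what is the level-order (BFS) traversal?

Tree insertion order: [42, 34, 47, 17, 6, 36, 37, 14, 9, 11]
Tree (level-order array): [42, 34, 47, 17, 36, None, None, 6, None, None, 37, None, 14, None, None, 9, None, None, 11]
BFS from the root, enqueuing left then right child of each popped node:
  queue [42] -> pop 42, enqueue [34, 47], visited so far: [42]
  queue [34, 47] -> pop 34, enqueue [17, 36], visited so far: [42, 34]
  queue [47, 17, 36] -> pop 47, enqueue [none], visited so far: [42, 34, 47]
  queue [17, 36] -> pop 17, enqueue [6], visited so far: [42, 34, 47, 17]
  queue [36, 6] -> pop 36, enqueue [37], visited so far: [42, 34, 47, 17, 36]
  queue [6, 37] -> pop 6, enqueue [14], visited so far: [42, 34, 47, 17, 36, 6]
  queue [37, 14] -> pop 37, enqueue [none], visited so far: [42, 34, 47, 17, 36, 6, 37]
  queue [14] -> pop 14, enqueue [9], visited so far: [42, 34, 47, 17, 36, 6, 37, 14]
  queue [9] -> pop 9, enqueue [11], visited so far: [42, 34, 47, 17, 36, 6, 37, 14, 9]
  queue [11] -> pop 11, enqueue [none], visited so far: [42, 34, 47, 17, 36, 6, 37, 14, 9, 11]
Result: [42, 34, 47, 17, 36, 6, 37, 14, 9, 11]


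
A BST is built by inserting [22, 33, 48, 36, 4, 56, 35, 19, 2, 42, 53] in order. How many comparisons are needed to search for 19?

Search path for 19: 22 -> 4 -> 19
Found: True
Comparisons: 3


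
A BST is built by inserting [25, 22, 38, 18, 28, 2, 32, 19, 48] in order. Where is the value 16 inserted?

Starting tree (level order): [25, 22, 38, 18, None, 28, 48, 2, 19, None, 32]
Insertion path: 25 -> 22 -> 18 -> 2
Result: insert 16 as right child of 2
Final tree (level order): [25, 22, 38, 18, None, 28, 48, 2, 19, None, 32, None, None, None, 16]


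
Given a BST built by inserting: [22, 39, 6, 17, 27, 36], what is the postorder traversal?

Tree insertion order: [22, 39, 6, 17, 27, 36]
Tree (level-order array): [22, 6, 39, None, 17, 27, None, None, None, None, 36]
Postorder traversal: [17, 6, 36, 27, 39, 22]


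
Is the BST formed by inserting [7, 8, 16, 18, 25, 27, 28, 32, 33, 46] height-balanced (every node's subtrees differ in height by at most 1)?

Tree (level-order array): [7, None, 8, None, 16, None, 18, None, 25, None, 27, None, 28, None, 32, None, 33, None, 46]
Definition: a tree is height-balanced if, at every node, |h(left) - h(right)| <= 1 (empty subtree has height -1).
Bottom-up per-node check:
  node 46: h_left=-1, h_right=-1, diff=0 [OK], height=0
  node 33: h_left=-1, h_right=0, diff=1 [OK], height=1
  node 32: h_left=-1, h_right=1, diff=2 [FAIL (|-1-1|=2 > 1)], height=2
  node 28: h_left=-1, h_right=2, diff=3 [FAIL (|-1-2|=3 > 1)], height=3
  node 27: h_left=-1, h_right=3, diff=4 [FAIL (|-1-3|=4 > 1)], height=4
  node 25: h_left=-1, h_right=4, diff=5 [FAIL (|-1-4|=5 > 1)], height=5
  node 18: h_left=-1, h_right=5, diff=6 [FAIL (|-1-5|=6 > 1)], height=6
  node 16: h_left=-1, h_right=6, diff=7 [FAIL (|-1-6|=7 > 1)], height=7
  node 8: h_left=-1, h_right=7, diff=8 [FAIL (|-1-7|=8 > 1)], height=8
  node 7: h_left=-1, h_right=8, diff=9 [FAIL (|-1-8|=9 > 1)], height=9
Node 32 violates the condition: |-1 - 1| = 2 > 1.
Result: Not balanced


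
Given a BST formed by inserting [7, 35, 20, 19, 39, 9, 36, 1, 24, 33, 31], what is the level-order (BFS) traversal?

Tree insertion order: [7, 35, 20, 19, 39, 9, 36, 1, 24, 33, 31]
Tree (level-order array): [7, 1, 35, None, None, 20, 39, 19, 24, 36, None, 9, None, None, 33, None, None, None, None, 31]
BFS from the root, enqueuing left then right child of each popped node:
  queue [7] -> pop 7, enqueue [1, 35], visited so far: [7]
  queue [1, 35] -> pop 1, enqueue [none], visited so far: [7, 1]
  queue [35] -> pop 35, enqueue [20, 39], visited so far: [7, 1, 35]
  queue [20, 39] -> pop 20, enqueue [19, 24], visited so far: [7, 1, 35, 20]
  queue [39, 19, 24] -> pop 39, enqueue [36], visited so far: [7, 1, 35, 20, 39]
  queue [19, 24, 36] -> pop 19, enqueue [9], visited so far: [7, 1, 35, 20, 39, 19]
  queue [24, 36, 9] -> pop 24, enqueue [33], visited so far: [7, 1, 35, 20, 39, 19, 24]
  queue [36, 9, 33] -> pop 36, enqueue [none], visited so far: [7, 1, 35, 20, 39, 19, 24, 36]
  queue [9, 33] -> pop 9, enqueue [none], visited so far: [7, 1, 35, 20, 39, 19, 24, 36, 9]
  queue [33] -> pop 33, enqueue [31], visited so far: [7, 1, 35, 20, 39, 19, 24, 36, 9, 33]
  queue [31] -> pop 31, enqueue [none], visited so far: [7, 1, 35, 20, 39, 19, 24, 36, 9, 33, 31]
Result: [7, 1, 35, 20, 39, 19, 24, 36, 9, 33, 31]


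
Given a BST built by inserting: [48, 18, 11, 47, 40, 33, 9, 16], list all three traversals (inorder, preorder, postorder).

Tree insertion order: [48, 18, 11, 47, 40, 33, 9, 16]
Tree (level-order array): [48, 18, None, 11, 47, 9, 16, 40, None, None, None, None, None, 33]
Inorder (L, root, R): [9, 11, 16, 18, 33, 40, 47, 48]
Preorder (root, L, R): [48, 18, 11, 9, 16, 47, 40, 33]
Postorder (L, R, root): [9, 16, 11, 33, 40, 47, 18, 48]


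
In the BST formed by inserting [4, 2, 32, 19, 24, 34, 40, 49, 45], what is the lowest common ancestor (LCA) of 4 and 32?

Tree insertion order: [4, 2, 32, 19, 24, 34, 40, 49, 45]
Tree (level-order array): [4, 2, 32, None, None, 19, 34, None, 24, None, 40, None, None, None, 49, 45]
In a BST, the LCA of p=4, q=32 is the first node v on the
root-to-leaf path with p <= v <= q (go left if both < v, right if both > v).
Walk from root:
  at 4: 4 <= 4 <= 32, this is the LCA
LCA = 4


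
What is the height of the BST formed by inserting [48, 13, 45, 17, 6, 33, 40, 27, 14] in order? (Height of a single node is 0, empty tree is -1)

Insertion order: [48, 13, 45, 17, 6, 33, 40, 27, 14]
Tree (level-order array): [48, 13, None, 6, 45, None, None, 17, None, 14, 33, None, None, 27, 40]
Compute height bottom-up (empty subtree = -1):
  height(6) = 1 + max(-1, -1) = 0
  height(14) = 1 + max(-1, -1) = 0
  height(27) = 1 + max(-1, -1) = 0
  height(40) = 1 + max(-1, -1) = 0
  height(33) = 1 + max(0, 0) = 1
  height(17) = 1 + max(0, 1) = 2
  height(45) = 1 + max(2, -1) = 3
  height(13) = 1 + max(0, 3) = 4
  height(48) = 1 + max(4, -1) = 5
Height = 5


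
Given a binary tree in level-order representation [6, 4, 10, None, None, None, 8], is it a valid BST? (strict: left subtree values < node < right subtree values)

Level-order array: [6, 4, 10, None, None, None, 8]
Validate using subtree bounds (lo, hi): at each node, require lo < value < hi,
then recurse left with hi=value and right with lo=value.
Preorder trace (stopping at first violation):
  at node 6 with bounds (-inf, +inf): OK
  at node 4 with bounds (-inf, 6): OK
  at node 10 with bounds (6, +inf): OK
  at node 8 with bounds (10, +inf): VIOLATION
Node 8 violates its bound: not (10 < 8 < +inf).
Result: Not a valid BST


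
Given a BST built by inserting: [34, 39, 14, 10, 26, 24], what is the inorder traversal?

Tree insertion order: [34, 39, 14, 10, 26, 24]
Tree (level-order array): [34, 14, 39, 10, 26, None, None, None, None, 24]
Inorder traversal: [10, 14, 24, 26, 34, 39]


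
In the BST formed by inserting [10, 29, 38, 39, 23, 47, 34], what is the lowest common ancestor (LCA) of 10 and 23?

Tree insertion order: [10, 29, 38, 39, 23, 47, 34]
Tree (level-order array): [10, None, 29, 23, 38, None, None, 34, 39, None, None, None, 47]
In a BST, the LCA of p=10, q=23 is the first node v on the
root-to-leaf path with p <= v <= q (go left if both < v, right if both > v).
Walk from root:
  at 10: 10 <= 10 <= 23, this is the LCA
LCA = 10


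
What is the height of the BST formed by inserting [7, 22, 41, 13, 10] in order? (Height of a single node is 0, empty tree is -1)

Insertion order: [7, 22, 41, 13, 10]
Tree (level-order array): [7, None, 22, 13, 41, 10]
Compute height bottom-up (empty subtree = -1):
  height(10) = 1 + max(-1, -1) = 0
  height(13) = 1 + max(0, -1) = 1
  height(41) = 1 + max(-1, -1) = 0
  height(22) = 1 + max(1, 0) = 2
  height(7) = 1 + max(-1, 2) = 3
Height = 3


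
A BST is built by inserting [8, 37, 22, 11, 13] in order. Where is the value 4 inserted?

Starting tree (level order): [8, None, 37, 22, None, 11, None, None, 13]
Insertion path: 8
Result: insert 4 as left child of 8
Final tree (level order): [8, 4, 37, None, None, 22, None, 11, None, None, 13]


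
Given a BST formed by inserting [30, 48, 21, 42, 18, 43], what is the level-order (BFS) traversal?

Tree insertion order: [30, 48, 21, 42, 18, 43]
Tree (level-order array): [30, 21, 48, 18, None, 42, None, None, None, None, 43]
BFS from the root, enqueuing left then right child of each popped node:
  queue [30] -> pop 30, enqueue [21, 48], visited so far: [30]
  queue [21, 48] -> pop 21, enqueue [18], visited so far: [30, 21]
  queue [48, 18] -> pop 48, enqueue [42], visited so far: [30, 21, 48]
  queue [18, 42] -> pop 18, enqueue [none], visited so far: [30, 21, 48, 18]
  queue [42] -> pop 42, enqueue [43], visited so far: [30, 21, 48, 18, 42]
  queue [43] -> pop 43, enqueue [none], visited so far: [30, 21, 48, 18, 42, 43]
Result: [30, 21, 48, 18, 42, 43]


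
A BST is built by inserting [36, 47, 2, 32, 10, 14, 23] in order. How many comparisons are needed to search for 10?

Search path for 10: 36 -> 2 -> 32 -> 10
Found: True
Comparisons: 4


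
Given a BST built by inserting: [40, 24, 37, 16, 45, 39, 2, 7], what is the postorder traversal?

Tree insertion order: [40, 24, 37, 16, 45, 39, 2, 7]
Tree (level-order array): [40, 24, 45, 16, 37, None, None, 2, None, None, 39, None, 7]
Postorder traversal: [7, 2, 16, 39, 37, 24, 45, 40]
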